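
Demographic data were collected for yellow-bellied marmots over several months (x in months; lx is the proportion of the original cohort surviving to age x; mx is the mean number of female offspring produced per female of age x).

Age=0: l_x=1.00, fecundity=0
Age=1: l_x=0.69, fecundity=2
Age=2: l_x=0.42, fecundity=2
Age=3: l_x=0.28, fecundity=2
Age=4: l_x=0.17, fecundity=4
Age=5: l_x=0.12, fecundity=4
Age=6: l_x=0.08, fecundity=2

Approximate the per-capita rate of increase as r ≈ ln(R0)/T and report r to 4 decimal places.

R0 = Σ lx·mx = 0 + 1.38 + 0.84 + 0.56 + 0.68 + 0.48 + 0.16 = 4.1
Σ x·lx·mx = 10.82; T = 10.82/4.1 = 2.63902…
r ≈ ln(R0)/T = ln(4.1)/2.63902… = 0.534662… → 0.5347

0.5347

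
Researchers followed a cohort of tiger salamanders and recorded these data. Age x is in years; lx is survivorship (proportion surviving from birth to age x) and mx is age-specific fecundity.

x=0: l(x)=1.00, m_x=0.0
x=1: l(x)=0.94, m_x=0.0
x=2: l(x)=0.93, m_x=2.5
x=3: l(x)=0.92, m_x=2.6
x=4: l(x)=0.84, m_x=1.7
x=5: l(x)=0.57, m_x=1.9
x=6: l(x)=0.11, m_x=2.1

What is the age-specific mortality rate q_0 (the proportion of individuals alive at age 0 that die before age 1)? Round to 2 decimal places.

q_0 = (l_0 − l_1) / l_0 = (1 − 0.94) / 1
     = 0.06 / 1 = 0.06 → 0.06

0.06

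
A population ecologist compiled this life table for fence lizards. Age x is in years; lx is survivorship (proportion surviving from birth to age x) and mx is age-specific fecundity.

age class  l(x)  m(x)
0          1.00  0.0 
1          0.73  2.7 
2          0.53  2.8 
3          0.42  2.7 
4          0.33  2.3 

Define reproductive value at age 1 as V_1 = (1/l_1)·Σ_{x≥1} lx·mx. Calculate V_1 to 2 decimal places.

lx·mx for x ≥ 1: 1.971, 1.484, 1.134, 0.759 → sum = 5.348
V_1 = 5.348 / l_1 = 5.348 / 0.73 = 7.326027… → 7.33

7.33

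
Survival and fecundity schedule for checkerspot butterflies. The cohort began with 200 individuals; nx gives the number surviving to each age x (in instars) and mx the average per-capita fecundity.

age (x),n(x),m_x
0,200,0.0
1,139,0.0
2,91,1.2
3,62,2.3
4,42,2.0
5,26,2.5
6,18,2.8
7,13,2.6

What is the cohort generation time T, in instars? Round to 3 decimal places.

3.807

lx = nx/n0 = nx/200: 1, 0.695, 0.455, 0.31, 0.21, 0.13, 0.09, 0.065
lx·mx: 0, 0, 0.546, 0.713, 0.42, 0.325, 0.252, 0.169 → R0 = 2.425
x·lx·mx: 0, 0, 1.092, 2.139, 1.68, 1.625, 1.512, 1.183 → Σ = 9.231
T = 9.231 / 2.425 = 3.806598… → 3.807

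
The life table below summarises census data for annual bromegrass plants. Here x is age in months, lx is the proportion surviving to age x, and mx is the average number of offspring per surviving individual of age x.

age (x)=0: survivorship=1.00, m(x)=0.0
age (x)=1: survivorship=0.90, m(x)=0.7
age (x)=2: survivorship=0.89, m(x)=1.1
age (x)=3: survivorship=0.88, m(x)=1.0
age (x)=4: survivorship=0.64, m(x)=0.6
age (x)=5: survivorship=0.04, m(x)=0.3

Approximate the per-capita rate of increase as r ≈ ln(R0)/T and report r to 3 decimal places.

R0 = Σ lx·mx = 0 + 0.63 + 0.979 + 0.88 + 0.384 + 0.012 = 2.885
Σ x·lx·mx = 6.824; T = 6.824/2.885 = 2.36534…
r ≈ ln(R0)/T = ln(2.885)/2.36534… = 0.44794… → 0.448

0.448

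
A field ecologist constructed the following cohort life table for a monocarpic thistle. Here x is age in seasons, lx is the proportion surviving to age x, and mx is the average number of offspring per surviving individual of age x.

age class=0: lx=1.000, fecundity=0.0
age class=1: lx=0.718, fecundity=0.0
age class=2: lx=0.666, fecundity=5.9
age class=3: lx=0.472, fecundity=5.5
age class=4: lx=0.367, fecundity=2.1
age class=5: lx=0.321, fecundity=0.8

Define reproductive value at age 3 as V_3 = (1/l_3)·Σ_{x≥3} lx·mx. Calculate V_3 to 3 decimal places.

7.677

lx·mx for x ≥ 3: 2.596, 0.7707, 0.2568 → sum = 3.6235
V_3 = 3.6235 / l_3 = 3.6235 / 0.472 = 7.676907… → 7.677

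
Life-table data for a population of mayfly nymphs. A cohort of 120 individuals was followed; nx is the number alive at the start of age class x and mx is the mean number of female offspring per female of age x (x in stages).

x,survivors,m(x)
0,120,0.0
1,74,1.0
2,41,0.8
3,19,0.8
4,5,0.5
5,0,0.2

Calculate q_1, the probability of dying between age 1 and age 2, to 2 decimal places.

lx = nx/n0 = nx/120: 1, 0.61667…, 0.34167…, 0.15833…, 0.04167…, 0
q_1 = (l_1 − l_2) / l_1 = (0.616667… − 0.341667…) / 0.616667…
     = 0.275… / 0.616667… = 0.445946… → 0.45

0.45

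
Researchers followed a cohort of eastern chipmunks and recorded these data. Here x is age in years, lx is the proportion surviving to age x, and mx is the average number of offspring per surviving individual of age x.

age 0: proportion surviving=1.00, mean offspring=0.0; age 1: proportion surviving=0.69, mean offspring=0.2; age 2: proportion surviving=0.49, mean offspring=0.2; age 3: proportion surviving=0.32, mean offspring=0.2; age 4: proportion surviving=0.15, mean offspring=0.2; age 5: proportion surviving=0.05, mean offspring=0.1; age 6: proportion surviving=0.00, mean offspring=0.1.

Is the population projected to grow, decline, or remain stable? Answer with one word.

R0 = Σ lx·mx = 0 + 0.138 + 0.098 + 0.064 + 0.03 + 0.005 + 0 = 0.335
R0 < 1, so the population is declining.

declining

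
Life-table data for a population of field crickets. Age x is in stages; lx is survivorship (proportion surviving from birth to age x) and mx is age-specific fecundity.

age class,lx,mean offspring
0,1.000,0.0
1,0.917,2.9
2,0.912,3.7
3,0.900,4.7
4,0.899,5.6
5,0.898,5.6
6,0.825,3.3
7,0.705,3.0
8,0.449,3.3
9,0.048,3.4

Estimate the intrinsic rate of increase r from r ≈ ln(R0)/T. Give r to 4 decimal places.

0.7883

R0 = Σ lx·mx = 0 + 2.6593 + 3.3744 + 4.23 + 5.0344 + 5.0288 + 2.7225 + 2.115 + 1.4817 + 0.1632 = 26.8093
Σ x·lx·mx = 111.8421; T = 111.8421/26.8093 = 4.17177…
r ≈ ln(R0)/T = ln(26.8093)/4.17177… = 0.788335… → 0.7883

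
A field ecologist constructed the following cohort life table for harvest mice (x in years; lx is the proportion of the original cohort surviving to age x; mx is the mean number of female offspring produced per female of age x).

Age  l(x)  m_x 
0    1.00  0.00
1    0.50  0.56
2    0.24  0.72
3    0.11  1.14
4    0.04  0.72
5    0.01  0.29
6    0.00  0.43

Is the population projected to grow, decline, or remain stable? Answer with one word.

declining

R0 = Σ lx·mx = 0 + 0.28 + 0.1728 + 0.1254 + 0.0288 + 0.0029 + 0 = 0.6099
R0 < 1, so the population is declining.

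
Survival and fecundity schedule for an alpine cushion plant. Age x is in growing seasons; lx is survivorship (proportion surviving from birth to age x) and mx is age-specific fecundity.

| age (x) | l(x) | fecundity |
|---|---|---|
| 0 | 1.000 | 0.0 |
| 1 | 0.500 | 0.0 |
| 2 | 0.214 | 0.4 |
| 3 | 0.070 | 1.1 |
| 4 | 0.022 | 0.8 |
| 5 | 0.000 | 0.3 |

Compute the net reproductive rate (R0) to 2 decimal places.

lx·mx by age: 0, 0, 0.0856, 0.077, 0.0176, 0
R0 = Σ lx·mx = 0.1802 → 0.18

0.18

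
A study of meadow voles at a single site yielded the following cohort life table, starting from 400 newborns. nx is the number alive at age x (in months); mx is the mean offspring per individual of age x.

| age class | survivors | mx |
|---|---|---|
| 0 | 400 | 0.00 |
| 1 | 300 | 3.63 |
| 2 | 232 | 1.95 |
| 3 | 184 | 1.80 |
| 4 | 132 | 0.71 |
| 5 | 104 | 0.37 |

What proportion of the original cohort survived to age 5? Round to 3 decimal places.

l_5 = n_5/n_0 = 104/400 = 0.26 → 0.260

0.260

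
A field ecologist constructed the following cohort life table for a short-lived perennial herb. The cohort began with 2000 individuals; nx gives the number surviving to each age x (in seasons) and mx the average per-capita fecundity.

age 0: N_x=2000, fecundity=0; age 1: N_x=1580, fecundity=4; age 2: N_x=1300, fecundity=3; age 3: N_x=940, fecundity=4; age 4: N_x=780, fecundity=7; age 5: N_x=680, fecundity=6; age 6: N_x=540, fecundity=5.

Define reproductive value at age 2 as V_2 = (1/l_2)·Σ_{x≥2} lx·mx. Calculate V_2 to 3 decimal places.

15.308

lx = nx/n0 = nx/2000: 1, 0.79, 0.65, 0.47, 0.39, 0.34, 0.27
lx·mx for x ≥ 2: 1.95, 1.88, 2.73, 2.04, 1.35 → sum = 9.95
V_2 = 9.95 / l_2 = 9.95 / 0.65 = 15.307692… → 15.308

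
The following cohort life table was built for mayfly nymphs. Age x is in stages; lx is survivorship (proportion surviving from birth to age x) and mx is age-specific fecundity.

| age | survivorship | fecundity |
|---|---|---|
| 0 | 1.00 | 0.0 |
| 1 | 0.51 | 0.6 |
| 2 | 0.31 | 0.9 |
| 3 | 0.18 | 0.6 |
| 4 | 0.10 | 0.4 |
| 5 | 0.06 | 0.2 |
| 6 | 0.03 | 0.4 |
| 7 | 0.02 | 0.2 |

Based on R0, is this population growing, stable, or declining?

R0 = Σ lx·mx = 0 + 0.306 + 0.279 + 0.108 + 0.04 + 0.012 + 0.012 + 0.004 = 0.761
R0 < 1, so the population is declining.

declining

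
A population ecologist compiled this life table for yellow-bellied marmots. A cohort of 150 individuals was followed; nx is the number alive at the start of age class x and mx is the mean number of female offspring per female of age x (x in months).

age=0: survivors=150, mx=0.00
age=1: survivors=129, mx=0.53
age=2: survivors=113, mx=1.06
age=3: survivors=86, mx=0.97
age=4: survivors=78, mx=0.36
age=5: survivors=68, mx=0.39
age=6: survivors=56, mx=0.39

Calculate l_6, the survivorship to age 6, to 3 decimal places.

l_6 = n_6/n_0 = 56/150 = 0.373333… → 0.373

0.373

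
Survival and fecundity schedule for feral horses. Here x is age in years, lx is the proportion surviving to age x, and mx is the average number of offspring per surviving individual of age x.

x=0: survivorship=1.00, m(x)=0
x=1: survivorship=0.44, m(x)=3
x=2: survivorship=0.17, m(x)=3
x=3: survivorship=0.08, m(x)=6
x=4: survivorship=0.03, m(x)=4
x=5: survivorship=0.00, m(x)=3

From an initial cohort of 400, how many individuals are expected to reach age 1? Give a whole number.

Expected survivors = N0 · l_1 = 400 × 0.44 = 176 → 176

176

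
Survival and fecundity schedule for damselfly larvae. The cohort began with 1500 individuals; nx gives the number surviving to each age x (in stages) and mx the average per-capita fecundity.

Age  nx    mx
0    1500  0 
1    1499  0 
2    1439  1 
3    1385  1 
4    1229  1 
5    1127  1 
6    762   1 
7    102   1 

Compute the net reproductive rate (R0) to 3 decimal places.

4.029

lx = nx/n0 = nx/1500: 1, 0.99933…, 0.95933…, 0.92333…, 0.81933…, 0.75133…, 0.508, 0.068
lx·mx by age: 0, 0, 0.959333…, 0.923333…, 0.819333…, 0.751333…, 0.508, 0.068
R0 = Σ lx·mx = 4.029333… → 4.029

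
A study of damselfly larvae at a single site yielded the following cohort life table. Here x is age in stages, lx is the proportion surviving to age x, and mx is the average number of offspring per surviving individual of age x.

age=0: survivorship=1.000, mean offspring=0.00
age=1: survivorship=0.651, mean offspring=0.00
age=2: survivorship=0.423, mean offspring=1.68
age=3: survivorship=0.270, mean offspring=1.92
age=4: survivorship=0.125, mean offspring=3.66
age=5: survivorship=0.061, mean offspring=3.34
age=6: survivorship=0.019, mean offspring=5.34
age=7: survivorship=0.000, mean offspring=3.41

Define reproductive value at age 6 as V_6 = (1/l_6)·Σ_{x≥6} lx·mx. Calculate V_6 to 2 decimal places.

lx·mx for x ≥ 6: 0.10146, 0 → sum = 0.10146
V_6 = 0.10146 / l_6 = 0.10146 / 0.019 = 5.34 → 5.34

5.34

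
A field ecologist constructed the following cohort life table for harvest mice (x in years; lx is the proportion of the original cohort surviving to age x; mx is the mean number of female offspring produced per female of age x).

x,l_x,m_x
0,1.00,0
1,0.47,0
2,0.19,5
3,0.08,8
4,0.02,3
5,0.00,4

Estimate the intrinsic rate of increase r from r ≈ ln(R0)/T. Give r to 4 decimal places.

R0 = Σ lx·mx = 0 + 0 + 0.95 + 0.64 + 0.06 + 0 = 1.65
Σ x·lx·mx = 4.06; T = 4.06/1.65 = 2.46061…
r ≈ ln(R0)/T = ln(1.65)/2.46061… = 0.203517… → 0.2035

0.2035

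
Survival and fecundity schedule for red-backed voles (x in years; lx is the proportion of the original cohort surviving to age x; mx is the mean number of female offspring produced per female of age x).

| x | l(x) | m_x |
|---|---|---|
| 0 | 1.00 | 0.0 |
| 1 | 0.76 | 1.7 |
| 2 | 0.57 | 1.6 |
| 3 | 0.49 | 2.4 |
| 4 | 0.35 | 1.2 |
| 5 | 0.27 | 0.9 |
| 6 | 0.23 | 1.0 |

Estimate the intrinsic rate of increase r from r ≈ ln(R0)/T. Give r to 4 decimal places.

R0 = Σ lx·mx = 0 + 1.292 + 0.912 + 1.176 + 0.42 + 0.243 + 0.23 = 4.273
Σ x·lx·mx = 10.919; T = 10.919/4.273 = 2.55535…
r ≈ ln(R0)/T = ln(4.273)/2.55535… = 0.568344… → 0.5683

0.5683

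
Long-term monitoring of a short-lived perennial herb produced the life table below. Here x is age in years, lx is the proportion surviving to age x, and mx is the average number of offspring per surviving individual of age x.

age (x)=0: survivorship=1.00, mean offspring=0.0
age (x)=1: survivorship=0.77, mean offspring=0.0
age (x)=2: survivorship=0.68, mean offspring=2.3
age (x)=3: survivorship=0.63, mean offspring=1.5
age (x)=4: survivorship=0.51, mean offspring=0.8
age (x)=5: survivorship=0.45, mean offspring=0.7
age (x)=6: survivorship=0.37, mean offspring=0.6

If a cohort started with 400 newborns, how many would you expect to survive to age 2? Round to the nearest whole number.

Expected survivors = N0 · l_2 = 400 × 0.68 = 272 → 272

272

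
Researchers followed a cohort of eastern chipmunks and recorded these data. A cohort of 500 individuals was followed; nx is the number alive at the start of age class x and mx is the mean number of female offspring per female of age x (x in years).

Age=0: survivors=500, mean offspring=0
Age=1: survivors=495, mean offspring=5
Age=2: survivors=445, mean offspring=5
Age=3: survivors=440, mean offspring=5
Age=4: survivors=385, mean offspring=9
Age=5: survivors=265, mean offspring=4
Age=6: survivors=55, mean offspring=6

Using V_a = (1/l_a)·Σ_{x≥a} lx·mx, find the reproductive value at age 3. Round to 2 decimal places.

16.03

lx = nx/n0 = nx/500: 1, 0.99, 0.89, 0.88, 0.77, 0.53, 0.11
lx·mx for x ≥ 3: 4.4, 6.93, 2.12, 0.66 → sum = 14.11
V_3 = 14.11 / l_3 = 14.11 / 0.88 = 16.034091… → 16.03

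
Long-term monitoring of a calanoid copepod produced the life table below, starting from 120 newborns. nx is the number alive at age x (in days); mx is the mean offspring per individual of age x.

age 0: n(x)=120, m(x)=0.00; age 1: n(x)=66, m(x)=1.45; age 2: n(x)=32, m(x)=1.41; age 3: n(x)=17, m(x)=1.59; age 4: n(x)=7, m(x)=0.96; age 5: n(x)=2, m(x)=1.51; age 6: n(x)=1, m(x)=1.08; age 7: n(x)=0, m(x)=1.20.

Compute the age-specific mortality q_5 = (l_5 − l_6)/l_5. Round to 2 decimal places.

lx = nx/n0 = nx/120: 1, 0.55, 0.26667…, 0.14167…, 0.05833…, 0.01667…, 0.00833…, 0
q_5 = (l_5 − l_6) / l_5 = (0.016667… − 0.008333…) / 0.016667…
     = 0.008333… / 0.016667… = 0.5… → 0.50

0.50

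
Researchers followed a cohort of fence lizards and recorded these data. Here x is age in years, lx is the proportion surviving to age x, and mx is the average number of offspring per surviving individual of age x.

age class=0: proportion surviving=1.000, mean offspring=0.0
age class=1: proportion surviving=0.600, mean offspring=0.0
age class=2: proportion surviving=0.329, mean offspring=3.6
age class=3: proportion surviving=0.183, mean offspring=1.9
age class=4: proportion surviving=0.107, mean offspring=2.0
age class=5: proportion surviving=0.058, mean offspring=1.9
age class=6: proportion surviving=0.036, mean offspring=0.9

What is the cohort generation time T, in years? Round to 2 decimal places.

2.65

lx·mx: 0, 0, 1.1844, 0.3477, 0.214, 0.1102, 0.0324 → R0 = 1.8887
x·lx·mx: 0, 0, 2.3688, 1.0431, 0.856, 0.551, 0.1944 → Σ = 5.0133
T = 5.0133 / 1.8887 = 2.654365… → 2.65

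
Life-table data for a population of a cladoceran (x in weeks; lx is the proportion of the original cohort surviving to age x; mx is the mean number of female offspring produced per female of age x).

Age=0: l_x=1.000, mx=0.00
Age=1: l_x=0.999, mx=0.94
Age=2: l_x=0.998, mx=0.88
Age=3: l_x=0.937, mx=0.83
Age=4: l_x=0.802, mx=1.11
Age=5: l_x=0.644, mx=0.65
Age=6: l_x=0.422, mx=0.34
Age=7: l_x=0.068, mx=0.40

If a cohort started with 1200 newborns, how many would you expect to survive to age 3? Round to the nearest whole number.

Expected survivors = N0 · l_3 = 1200 × 0.937 = 1124.4 → 1124

1124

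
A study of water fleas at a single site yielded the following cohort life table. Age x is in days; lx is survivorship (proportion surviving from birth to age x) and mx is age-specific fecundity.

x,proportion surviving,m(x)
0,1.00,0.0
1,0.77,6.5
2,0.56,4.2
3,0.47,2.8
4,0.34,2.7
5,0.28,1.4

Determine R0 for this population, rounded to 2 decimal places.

lx·mx by age: 0, 5.005, 2.352, 1.316, 0.918, 0.392
R0 = Σ lx·mx = 9.983 → 9.98

9.98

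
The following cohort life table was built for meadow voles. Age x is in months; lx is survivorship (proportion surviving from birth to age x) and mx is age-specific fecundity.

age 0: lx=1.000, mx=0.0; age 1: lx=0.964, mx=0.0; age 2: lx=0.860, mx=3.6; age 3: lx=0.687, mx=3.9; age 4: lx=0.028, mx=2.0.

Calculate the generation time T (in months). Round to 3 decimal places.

lx·mx: 0, 0, 3.096, 2.6793, 0.056 → R0 = 5.8313
x·lx·mx: 0, 0, 6.192, 8.0379, 0.224 → Σ = 14.4539
T = 14.4539 / 5.8313 = 2.478675… → 2.479

2.479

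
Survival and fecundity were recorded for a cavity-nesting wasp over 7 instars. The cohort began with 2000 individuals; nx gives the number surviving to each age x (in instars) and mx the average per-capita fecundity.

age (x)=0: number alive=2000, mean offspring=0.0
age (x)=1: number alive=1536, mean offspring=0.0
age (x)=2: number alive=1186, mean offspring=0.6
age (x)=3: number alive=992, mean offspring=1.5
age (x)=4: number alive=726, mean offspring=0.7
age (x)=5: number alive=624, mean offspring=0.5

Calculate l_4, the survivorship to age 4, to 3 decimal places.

l_4 = n_4/n_0 = 726/2000 = 0.363 → 0.363

0.363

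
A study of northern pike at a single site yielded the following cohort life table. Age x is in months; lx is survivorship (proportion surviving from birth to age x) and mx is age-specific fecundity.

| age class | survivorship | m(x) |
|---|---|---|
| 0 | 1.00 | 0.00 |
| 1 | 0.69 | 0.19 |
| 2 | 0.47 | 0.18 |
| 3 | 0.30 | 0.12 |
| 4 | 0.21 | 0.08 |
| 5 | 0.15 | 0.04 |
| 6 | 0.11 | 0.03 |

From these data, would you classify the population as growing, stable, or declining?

declining

R0 = Σ lx·mx = 0 + 0.1311 + 0.0846 + 0.036 + 0.0168 + 0.006 + 0.0033 = 0.2778
R0 < 1, so the population is declining.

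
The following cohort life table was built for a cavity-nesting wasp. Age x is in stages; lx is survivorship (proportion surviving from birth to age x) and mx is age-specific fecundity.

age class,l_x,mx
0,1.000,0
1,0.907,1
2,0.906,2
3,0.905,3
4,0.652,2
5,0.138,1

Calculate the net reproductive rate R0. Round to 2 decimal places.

lx·mx by age: 0, 0.907, 1.812, 2.715, 1.304, 0.138
R0 = Σ lx·mx = 6.876 → 6.88

6.88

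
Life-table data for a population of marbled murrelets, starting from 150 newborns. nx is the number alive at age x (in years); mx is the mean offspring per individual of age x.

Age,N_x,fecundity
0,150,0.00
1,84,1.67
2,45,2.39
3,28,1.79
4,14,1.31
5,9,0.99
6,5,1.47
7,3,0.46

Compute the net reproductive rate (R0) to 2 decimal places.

lx = nx/n0 = nx/150: 1, 0.56, 0.3, 0.18667…, 0.09333…, 0.06, 0.03333…, 0.02
lx·mx by age: 0, 0.9352, 0.717, 0.334133…, 0.122267…, 0.0594, 0.049…, 0.0092
R0 = Σ lx·mx = 2.2262… → 2.23

2.23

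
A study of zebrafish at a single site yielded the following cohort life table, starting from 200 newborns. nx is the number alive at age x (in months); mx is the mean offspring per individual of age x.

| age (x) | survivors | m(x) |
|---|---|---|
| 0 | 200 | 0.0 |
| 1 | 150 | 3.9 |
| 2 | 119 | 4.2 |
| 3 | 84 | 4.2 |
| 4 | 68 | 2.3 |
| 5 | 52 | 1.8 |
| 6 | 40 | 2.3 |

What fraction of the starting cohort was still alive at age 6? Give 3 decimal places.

0.200

l_6 = n_6/n_0 = 40/200 = 0.2 → 0.200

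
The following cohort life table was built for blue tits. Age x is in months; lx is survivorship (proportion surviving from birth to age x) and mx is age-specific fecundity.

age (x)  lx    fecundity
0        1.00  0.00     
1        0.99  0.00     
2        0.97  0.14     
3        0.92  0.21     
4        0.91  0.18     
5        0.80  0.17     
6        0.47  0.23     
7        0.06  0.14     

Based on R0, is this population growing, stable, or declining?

R0 = Σ lx·mx = 0 + 0 + 0.1358 + 0.1932 + 0.1638 + 0.136 + 0.1081 + 0.0084 = 0.7453
R0 < 1, so the population is declining.

declining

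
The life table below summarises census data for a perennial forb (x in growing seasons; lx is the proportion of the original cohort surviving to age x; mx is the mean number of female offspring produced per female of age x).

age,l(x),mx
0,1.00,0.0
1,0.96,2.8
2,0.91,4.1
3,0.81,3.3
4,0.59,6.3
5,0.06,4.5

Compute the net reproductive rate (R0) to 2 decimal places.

lx·mx by age: 0, 2.688, 3.731, 2.673, 3.717, 0.27
R0 = Σ lx·mx = 13.079 → 13.08

13.08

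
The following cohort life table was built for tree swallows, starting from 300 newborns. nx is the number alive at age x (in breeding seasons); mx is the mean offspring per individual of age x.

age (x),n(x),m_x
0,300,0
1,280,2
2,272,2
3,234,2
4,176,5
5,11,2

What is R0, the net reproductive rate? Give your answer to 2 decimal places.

lx = nx/n0 = nx/300: 1, 0.93333…, 0.90667…, 0.78, 0.58667…, 0.03667…
lx·mx by age: 0, 1.866667…, 1.813333…, 1.56, 2.933333…, 0.073333…
R0 = Σ lx·mx = 8.246667… → 8.25

8.25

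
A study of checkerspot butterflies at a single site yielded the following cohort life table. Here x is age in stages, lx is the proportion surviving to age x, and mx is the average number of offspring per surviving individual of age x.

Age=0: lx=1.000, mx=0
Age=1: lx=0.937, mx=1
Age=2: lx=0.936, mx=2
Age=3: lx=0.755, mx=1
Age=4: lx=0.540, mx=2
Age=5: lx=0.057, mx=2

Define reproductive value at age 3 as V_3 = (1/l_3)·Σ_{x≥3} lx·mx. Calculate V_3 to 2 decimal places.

lx·mx for x ≥ 3: 0.755, 1.08, 0.114 → sum = 1.949
V_3 = 1.949 / l_3 = 1.949 / 0.755 = 2.581457… → 2.58

2.58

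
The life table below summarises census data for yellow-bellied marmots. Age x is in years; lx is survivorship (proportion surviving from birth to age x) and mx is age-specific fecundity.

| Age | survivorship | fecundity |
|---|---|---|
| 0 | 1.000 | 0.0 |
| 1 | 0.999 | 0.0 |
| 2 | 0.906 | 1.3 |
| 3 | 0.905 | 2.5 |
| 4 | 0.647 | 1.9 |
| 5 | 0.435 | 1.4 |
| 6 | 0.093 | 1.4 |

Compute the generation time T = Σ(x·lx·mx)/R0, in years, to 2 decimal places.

3.31

lx·mx: 0, 0, 1.1778, 2.2625, 1.2293, 0.609, 0.1302 → R0 = 5.4088
x·lx·mx: 0, 0, 2.3556, 6.7875, 4.9172, 3.045, 0.7812 → Σ = 17.8865
T = 17.8865 / 5.4088 = 3.306926… → 3.31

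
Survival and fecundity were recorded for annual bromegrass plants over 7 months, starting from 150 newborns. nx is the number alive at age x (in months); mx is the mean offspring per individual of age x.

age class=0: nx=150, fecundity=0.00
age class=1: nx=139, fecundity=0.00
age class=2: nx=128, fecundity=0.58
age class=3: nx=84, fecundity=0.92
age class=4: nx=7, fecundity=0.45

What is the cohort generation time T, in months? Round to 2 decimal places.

lx = nx/n0 = nx/150: 1, 0.92667…, 0.85333…, 0.56, 0.04667…
lx·mx: 0, 0, 0.494933…, 0.5152, 0.021… → R0 = 1.031133…
x·lx·mx: 0, 0, 0.989867…, 1.5456, 0.084… → Σ = 2.619467…
T = 2.619467… / 1.031133… = 2.540376… → 2.54

2.54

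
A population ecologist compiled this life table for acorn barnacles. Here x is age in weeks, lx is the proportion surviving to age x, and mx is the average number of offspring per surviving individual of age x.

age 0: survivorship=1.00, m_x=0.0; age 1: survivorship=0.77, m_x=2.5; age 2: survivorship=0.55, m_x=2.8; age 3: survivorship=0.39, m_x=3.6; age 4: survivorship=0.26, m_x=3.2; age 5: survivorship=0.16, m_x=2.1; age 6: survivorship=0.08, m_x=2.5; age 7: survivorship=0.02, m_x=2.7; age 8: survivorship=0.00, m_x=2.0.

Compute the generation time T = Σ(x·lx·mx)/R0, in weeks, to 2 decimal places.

2.51

lx·mx: 0, 1.925, 1.54, 1.404, 0.832, 0.336, 0.2, 0.054, 0 → R0 = 6.291
x·lx·mx: 0, 1.925, 3.08, 4.212, 3.328, 1.68, 1.2, 0.378, 0 → Σ = 15.803
T = 15.803 / 6.291 = 2.512001… → 2.51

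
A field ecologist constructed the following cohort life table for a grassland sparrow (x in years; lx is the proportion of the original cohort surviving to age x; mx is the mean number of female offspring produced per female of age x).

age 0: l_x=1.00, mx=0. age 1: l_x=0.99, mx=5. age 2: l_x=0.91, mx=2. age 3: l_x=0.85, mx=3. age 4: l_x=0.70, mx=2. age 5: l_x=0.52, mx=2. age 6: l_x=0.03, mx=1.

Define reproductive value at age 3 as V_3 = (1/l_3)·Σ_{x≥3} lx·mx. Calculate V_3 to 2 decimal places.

5.91

lx·mx for x ≥ 3: 2.55, 1.4, 1.04, 0.03 → sum = 5.02
V_3 = 5.02 / l_3 = 5.02 / 0.85 = 5.905882… → 5.91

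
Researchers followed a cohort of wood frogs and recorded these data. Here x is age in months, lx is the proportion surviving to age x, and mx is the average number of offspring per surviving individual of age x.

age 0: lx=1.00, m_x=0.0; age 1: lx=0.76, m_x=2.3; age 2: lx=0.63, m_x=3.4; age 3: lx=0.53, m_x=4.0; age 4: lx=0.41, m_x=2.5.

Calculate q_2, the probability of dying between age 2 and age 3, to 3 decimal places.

0.159

q_2 = (l_2 − l_3) / l_2 = (0.63 − 0.53) / 0.63
     = 0.1 / 0.63 = 0.15873… → 0.159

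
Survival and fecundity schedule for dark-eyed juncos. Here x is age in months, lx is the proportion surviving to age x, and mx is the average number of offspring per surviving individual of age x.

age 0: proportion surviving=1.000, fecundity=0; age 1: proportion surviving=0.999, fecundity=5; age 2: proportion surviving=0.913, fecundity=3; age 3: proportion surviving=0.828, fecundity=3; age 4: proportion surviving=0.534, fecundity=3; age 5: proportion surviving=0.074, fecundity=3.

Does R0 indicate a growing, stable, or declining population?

growing

R0 = Σ lx·mx = 0 + 4.995 + 2.739 + 2.484 + 1.602 + 0.222 = 12.042
R0 > 1, so the population is growing.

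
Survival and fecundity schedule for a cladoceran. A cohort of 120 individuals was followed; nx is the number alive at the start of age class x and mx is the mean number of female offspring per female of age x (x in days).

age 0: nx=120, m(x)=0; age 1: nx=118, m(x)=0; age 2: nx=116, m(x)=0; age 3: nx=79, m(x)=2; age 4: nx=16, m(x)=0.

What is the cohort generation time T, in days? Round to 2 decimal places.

lx = nx/n0 = nx/120: 1, 0.98333…, 0.96667…, 0.65833…, 0.13333…
lx·mx: 0, 0, 0, 1.316667…, 0 → R0 = 1.316667…
x·lx·mx: 0, 0, 0, 3.95…, 0 → Σ = 3.95…
T = 3.95… / 1.316667… = 3 → 3.00

3.00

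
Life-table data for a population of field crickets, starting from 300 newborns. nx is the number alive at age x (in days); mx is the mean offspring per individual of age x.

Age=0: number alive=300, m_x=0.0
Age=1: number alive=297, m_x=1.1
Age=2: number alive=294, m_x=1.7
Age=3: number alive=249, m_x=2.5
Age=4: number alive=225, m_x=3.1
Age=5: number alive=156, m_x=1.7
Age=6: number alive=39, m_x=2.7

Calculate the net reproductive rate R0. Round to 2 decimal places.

lx = nx/n0 = nx/300: 1, 0.99, 0.98, 0.83, 0.75, 0.52, 0.13
lx·mx by age: 0, 1.089, 1.666, 2.075, 2.325, 0.884, 0.351
R0 = Σ lx·mx = 8.39 → 8.39

8.39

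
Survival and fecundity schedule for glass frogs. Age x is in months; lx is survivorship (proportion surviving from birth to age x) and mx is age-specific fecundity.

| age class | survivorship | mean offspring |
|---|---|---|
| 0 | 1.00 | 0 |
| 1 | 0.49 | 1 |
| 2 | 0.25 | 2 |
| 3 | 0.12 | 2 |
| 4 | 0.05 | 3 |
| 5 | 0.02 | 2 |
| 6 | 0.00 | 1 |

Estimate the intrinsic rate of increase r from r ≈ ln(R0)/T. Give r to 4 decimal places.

0.1654

R0 = Σ lx·mx = 0 + 0.49 + 0.5 + 0.24 + 0.15 + 0.04 + 0 = 1.42
Σ x·lx·mx = 3.01; T = 3.01/1.42 = 2.11972…
r ≈ ln(R0)/T = ln(1.42)/2.11972… = 0.165426… → 0.1654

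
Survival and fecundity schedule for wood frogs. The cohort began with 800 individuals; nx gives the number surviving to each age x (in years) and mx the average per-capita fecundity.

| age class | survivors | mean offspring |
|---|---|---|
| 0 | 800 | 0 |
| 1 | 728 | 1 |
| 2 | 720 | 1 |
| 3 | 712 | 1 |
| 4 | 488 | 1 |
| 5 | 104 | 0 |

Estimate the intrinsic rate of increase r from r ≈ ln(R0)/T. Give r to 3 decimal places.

0.507

lx = nx/n0 = nx/800: 1, 0.91, 0.9, 0.89, 0.61, 0.13
R0 = Σ lx·mx = 0 + 0.91 + 0.9 + 0.89 + 0.61 + 0 = 3.31
Σ x·lx·mx = 7.82; T = 7.82/3.31 = 2.36254…
r ≈ ln(R0)/T = ln(3.31)/2.36254… = 0.50664… → 0.507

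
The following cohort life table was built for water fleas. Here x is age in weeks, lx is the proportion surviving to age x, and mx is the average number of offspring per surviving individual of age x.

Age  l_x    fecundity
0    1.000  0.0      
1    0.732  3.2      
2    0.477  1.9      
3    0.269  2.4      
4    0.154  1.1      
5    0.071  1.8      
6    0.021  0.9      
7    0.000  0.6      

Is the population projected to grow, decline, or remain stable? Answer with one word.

growing

R0 = Σ lx·mx = 0 + 2.3424 + 0.9063 + 0.6456 + 0.1694 + 0.1278 + 0.0189 + 0 = 4.2104
R0 > 1, so the population is growing.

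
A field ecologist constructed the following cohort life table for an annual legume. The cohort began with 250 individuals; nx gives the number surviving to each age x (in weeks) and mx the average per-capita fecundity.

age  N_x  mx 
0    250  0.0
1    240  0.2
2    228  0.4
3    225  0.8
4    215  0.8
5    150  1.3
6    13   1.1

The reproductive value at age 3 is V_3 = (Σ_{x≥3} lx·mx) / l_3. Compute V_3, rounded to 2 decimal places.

lx = nx/n0 = nx/250: 1, 0.96, 0.912, 0.9, 0.86, 0.6, 0.052
lx·mx for x ≥ 3: 0.72, 0.688, 0.78, 0.0572 → sum = 2.2452
V_3 = 2.2452 / l_3 = 2.2452 / 0.9 = 2.494667… → 2.49

2.49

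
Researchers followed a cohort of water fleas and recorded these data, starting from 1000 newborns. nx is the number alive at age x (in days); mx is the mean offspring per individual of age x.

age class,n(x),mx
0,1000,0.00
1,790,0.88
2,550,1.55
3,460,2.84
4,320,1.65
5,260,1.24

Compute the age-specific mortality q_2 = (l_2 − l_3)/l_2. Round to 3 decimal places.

0.164

lx = nx/n0 = nx/1000: 1, 0.79, 0.55, 0.46, 0.32, 0.26
q_2 = (l_2 − l_3) / l_2 = (0.55 − 0.46) / 0.55
     = 0.09 / 0.55 = 0.163636… → 0.164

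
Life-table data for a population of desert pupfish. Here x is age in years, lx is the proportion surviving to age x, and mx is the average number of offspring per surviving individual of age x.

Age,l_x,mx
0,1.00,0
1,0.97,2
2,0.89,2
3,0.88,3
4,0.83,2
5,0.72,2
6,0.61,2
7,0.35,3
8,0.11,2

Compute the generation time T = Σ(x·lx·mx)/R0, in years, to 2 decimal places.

lx·mx: 0, 1.94, 1.78, 2.64, 1.66, 1.44, 1.22, 1.05, 0.22 → R0 = 11.95
x·lx·mx: 0, 1.94, 3.56, 7.92, 6.64, 7.2, 7.32, 7.35, 1.76 → Σ = 43.69
T = 43.69 / 11.95 = 3.656067… → 3.66

3.66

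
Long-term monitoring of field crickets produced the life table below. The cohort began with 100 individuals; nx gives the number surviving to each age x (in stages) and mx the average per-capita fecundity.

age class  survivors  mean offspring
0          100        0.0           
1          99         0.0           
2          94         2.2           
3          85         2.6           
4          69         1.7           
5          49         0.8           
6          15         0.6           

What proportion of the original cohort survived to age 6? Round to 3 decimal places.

l_6 = n_6/n_0 = 15/100 = 0.15 → 0.150

0.150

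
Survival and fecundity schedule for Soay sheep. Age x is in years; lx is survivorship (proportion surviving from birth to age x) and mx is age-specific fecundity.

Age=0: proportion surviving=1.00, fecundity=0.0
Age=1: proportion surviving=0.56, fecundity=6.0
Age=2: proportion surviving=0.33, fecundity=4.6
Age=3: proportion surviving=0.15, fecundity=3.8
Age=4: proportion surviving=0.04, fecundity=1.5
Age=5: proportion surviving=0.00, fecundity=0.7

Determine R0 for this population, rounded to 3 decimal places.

lx·mx by age: 0, 3.36, 1.518, 0.57, 0.06, 0
R0 = Σ lx·mx = 5.508 → 5.508

5.508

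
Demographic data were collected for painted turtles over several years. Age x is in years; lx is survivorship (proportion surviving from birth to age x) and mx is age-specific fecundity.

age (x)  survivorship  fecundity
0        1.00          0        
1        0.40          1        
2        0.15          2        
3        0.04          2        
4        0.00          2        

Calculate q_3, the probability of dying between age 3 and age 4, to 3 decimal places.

q_3 = (l_3 − l_4) / l_3 = (0.04 − 0) / 0.04
     = 0.04 / 0.04 = 1 → 1.000

1.000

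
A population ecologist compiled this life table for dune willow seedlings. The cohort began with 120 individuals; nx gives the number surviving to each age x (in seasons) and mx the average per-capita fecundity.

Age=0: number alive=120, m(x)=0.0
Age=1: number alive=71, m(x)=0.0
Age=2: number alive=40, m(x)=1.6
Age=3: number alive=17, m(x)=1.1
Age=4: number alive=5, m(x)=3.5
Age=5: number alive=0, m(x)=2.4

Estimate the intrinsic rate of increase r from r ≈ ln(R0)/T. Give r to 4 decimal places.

-0.0711

lx = nx/n0 = nx/120: 1, 0.59167…, 0.33333…, 0.14167…, 0.04167…, 0
R0 = Σ lx·mx = 0 + 0 + 0.53333… + 0.15583… + 0.14583… + 0 = 0.835…
Σ x·lx·mx = 2.1175…; T = 2.1175…/0.835… = 2.53593…
r ≈ ln(R0)/T = ln(0.835…)/2.53593… = -0.071108… → -0.0711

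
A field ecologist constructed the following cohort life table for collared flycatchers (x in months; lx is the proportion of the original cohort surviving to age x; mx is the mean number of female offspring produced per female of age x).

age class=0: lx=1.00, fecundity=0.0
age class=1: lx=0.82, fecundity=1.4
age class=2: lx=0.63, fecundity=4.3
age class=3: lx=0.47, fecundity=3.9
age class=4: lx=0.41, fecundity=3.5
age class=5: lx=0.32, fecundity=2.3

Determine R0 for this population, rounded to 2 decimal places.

lx·mx by age: 0, 1.148, 2.709, 1.833, 1.435, 0.736
R0 = Σ lx·mx = 7.861 → 7.86

7.86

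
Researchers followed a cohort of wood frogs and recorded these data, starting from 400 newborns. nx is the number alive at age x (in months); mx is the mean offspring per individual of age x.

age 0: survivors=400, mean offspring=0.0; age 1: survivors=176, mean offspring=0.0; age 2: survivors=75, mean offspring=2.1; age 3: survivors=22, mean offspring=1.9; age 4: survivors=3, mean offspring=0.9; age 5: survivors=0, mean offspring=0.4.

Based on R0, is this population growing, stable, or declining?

lx = nx/n0 = nx/400: 1, 0.44, 0.1875, 0.055, 0.0075, 0
R0 = Σ lx·mx = 0 + 0 + 0.39375 + 0.1045 + 0.00675 + 0 = 0.505
R0 < 1, so the population is declining.

declining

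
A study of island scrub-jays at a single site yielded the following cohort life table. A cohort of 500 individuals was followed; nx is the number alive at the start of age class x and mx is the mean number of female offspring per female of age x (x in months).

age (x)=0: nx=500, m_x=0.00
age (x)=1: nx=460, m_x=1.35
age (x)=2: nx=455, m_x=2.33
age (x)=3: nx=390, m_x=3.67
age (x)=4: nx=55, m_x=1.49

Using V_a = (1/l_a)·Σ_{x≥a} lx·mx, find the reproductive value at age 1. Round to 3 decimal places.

lx = nx/n0 = nx/500: 1, 0.92, 0.91, 0.78, 0.11
lx·mx for x ≥ 1: 1.242, 2.1203, 2.8626, 0.1639 → sum = 6.3888
V_1 = 6.3888 / l_1 = 6.3888 / 0.92 = 6.944348… → 6.944

6.944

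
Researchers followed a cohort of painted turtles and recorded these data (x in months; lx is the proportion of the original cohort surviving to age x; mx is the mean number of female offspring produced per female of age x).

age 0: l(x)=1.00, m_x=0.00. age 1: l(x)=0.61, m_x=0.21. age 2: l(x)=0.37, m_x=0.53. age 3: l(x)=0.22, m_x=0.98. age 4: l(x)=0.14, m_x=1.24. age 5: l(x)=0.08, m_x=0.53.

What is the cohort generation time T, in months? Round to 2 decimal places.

2.74

lx·mx: 0, 0.1281, 0.1961, 0.2156, 0.1736, 0.0424 → R0 = 0.7558
x·lx·mx: 0, 0.1281, 0.3922, 0.6468, 0.6944, 0.212 → Σ = 2.0735
T = 2.0735 / 0.7558 = 2.743451… → 2.74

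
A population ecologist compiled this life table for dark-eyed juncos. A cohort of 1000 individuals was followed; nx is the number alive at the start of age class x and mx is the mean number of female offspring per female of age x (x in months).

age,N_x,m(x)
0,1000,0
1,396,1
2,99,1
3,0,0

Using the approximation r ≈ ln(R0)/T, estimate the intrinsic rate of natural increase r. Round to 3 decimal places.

lx = nx/n0 = nx/1000: 1, 0.396, 0.099, 0
R0 = Σ lx·mx = 0 + 0.396 + 0.099 + 0 = 0.495
Σ x·lx·mx = 0.594; T = 0.594/0.495 = 1.2
r ≈ ln(R0)/T = ln(0.495)/1.2 = -0.586… → -0.586

-0.586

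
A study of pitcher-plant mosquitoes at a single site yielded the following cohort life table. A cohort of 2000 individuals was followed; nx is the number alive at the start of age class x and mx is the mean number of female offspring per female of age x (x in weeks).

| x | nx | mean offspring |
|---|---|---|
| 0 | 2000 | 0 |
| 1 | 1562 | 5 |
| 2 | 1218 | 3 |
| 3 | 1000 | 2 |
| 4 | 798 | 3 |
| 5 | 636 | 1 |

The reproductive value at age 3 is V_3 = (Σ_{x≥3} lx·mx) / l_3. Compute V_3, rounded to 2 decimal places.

lx = nx/n0 = nx/2000: 1, 0.781, 0.609, 0.5, 0.399, 0.318
lx·mx for x ≥ 3: 1, 1.197, 0.318 → sum = 2.515
V_3 = 2.515 / l_3 = 2.515 / 0.5 = 5.03 → 5.03

5.03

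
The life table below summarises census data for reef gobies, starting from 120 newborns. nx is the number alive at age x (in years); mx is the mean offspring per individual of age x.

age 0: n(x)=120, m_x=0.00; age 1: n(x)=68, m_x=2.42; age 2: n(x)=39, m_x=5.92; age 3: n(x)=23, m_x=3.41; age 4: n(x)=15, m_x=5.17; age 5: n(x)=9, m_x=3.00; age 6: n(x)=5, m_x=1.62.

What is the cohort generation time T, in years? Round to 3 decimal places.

lx = nx/n0 = nx/120: 1, 0.56667…, 0.325, 0.19167…, 0.125, 0.075, 0.04167…
lx·mx: 0, 1.371333…, 1.924, 0.653583…, 0.64625, 0.225, 0.0675… → R0 = 4.887667…
x·lx·mx: 0, 1.371333…, 3.848, 1.96075…, 2.585, 1.125, 0.405… → Σ = 11.295083…
T = 11.295083… / 4.887667… = 2.310936… → 2.311

2.311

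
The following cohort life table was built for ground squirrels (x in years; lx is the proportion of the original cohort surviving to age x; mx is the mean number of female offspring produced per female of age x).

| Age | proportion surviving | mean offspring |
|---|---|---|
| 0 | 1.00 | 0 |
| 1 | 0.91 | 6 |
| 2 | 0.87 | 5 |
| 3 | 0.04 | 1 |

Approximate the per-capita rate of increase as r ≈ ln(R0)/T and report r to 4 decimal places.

1.5778

R0 = Σ lx·mx = 0 + 5.46 + 4.35 + 0.04 = 9.85
Σ x·lx·mx = 14.28; T = 14.28/9.85 = 1.44975…
r ≈ ln(R0)/T = ln(9.85)/1.44975… = 1.577843… → 1.5778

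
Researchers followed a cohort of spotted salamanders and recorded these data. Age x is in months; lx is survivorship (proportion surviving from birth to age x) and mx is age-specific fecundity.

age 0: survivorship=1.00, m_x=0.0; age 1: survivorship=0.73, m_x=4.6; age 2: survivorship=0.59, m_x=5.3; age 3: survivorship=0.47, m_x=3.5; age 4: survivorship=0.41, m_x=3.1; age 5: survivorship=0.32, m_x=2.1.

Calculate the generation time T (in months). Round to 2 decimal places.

2.28

lx·mx: 0, 3.358, 3.127, 1.645, 1.271, 0.672 → R0 = 10.073
x·lx·mx: 0, 3.358, 6.254, 4.935, 5.084, 3.36 → Σ = 22.991
T = 22.991 / 10.073 = 2.282438… → 2.28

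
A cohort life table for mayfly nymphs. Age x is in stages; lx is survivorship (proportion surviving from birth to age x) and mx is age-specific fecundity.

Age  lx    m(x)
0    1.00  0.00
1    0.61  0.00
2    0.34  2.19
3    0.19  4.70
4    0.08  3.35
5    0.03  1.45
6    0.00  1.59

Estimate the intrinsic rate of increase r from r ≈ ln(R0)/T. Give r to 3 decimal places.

R0 = Σ lx·mx = 0 + 0 + 0.7446 + 0.893 + 0.268 + 0.0435 + 0 = 1.9491
Σ x·lx·mx = 5.4577; T = 5.4577/1.9491 = 2.80011…
r ≈ ln(R0)/T = ln(1.9491)/2.80011… = 0.23834… → 0.238

0.238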